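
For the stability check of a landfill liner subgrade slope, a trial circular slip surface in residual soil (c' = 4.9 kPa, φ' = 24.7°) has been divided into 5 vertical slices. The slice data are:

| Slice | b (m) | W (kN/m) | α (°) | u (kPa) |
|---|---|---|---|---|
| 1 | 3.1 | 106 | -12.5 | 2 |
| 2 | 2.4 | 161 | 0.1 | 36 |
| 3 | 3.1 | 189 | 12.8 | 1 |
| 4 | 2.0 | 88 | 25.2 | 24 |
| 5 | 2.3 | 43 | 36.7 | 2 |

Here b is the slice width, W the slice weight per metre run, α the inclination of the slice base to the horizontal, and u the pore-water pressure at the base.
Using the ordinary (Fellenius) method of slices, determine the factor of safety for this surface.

Ordinary method of slices: FS = Σ[c'·Δl_i + (W_i cosα_i − u_i·Δl_i)·tanφ'] / Σ W_i sinα_i, with Δl_i = b_i / cosα_i.
Slice 1: Δl = 3.1/cos(-12.5°) = 3.175 m; N'_1 = 106·cos(-12.5°) − 2·3.175 = 97.1; c'Δl = 15.56; W sinα = -22.9
Slice 2: Δl = 2.4/cos0.1° = 2.400 m; N'_2 = 161·cos0.1° − 36·2.400 = 74.6; c'Δl = 11.76; W sinα = 0.3
Slice 3: Δl = 3.1/cos12.8° = 3.179 m; N'_3 = 189·cos12.8° − 1·3.179 = 181.1; c'Δl = 15.58; W sinα = 41.9
Slice 4: Δl = 2.0/cos25.2° = 2.210 m; N'_4 = 88·cos25.2° − 24·2.210 = 26.6; c'Δl = 10.83; W sinα = 37.5
Slice 5: Δl = 2.3/cos36.7° = 2.869 m; N'_5 = 43·cos36.7° − 2·2.869 = 28.7; c'Δl = 14.06; W sinα = 25.7
Σc'Δl = 67.8 kN/m; ΣN' = 408.2 kN/m; ΣW sinα = 82.4 kN/m
Resisting = 67.8 + 408.2·tan24.7° = 67.8 + 187.7 = 255.5 kN/m
FS = 255.5 / 82.4 = 3.102

FS = 3.10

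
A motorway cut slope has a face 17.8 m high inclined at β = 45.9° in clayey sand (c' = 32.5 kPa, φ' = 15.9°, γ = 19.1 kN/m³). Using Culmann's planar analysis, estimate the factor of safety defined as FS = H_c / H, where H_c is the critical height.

FS = 1.97

H_c = (4c'/γ) · sinβ cosφ' / [1 − cos(β − φ')]
    = (4·32.5/19.1) · sin45.9°·cos15.9° / [1 − cos30.0°]
    = 6.806 · 0.6907 / 0.1340 = 35.09 m
FS = H_c / H = 35.09 / 17.8 = 1.971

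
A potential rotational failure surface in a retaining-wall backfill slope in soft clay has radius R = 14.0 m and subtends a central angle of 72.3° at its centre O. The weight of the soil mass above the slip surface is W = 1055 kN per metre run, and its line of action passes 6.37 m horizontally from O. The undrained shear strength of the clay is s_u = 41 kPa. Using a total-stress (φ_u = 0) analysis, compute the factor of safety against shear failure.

Taking moments about the centre O, the resisting moment is provided by the undrained shear strength acting along the arc:
Arc length L_a = R·θ = 14.0·(72.3°·π/180) = 14.0·1.2619 = 17.67 m
M_R = s_u·L_a·R = 41·17.67·14.0 = 10140.4 kN·m/m
M_D = W·d = 1055·6.37 = 6720.4 kN·m/m
FS = M_R / M_D = 10140.4 / 6720.4 = 1.509

FS = 1.51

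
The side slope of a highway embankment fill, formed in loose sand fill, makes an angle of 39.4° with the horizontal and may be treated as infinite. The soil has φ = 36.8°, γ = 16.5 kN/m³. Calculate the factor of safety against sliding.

For a dry cohesionless infinite slope the factor of safety is FS = tanφ / tanβ.
FS = tan36.8° / tan39.4° = 0.7481 / 0.8214 = 0.911

FS = 0.91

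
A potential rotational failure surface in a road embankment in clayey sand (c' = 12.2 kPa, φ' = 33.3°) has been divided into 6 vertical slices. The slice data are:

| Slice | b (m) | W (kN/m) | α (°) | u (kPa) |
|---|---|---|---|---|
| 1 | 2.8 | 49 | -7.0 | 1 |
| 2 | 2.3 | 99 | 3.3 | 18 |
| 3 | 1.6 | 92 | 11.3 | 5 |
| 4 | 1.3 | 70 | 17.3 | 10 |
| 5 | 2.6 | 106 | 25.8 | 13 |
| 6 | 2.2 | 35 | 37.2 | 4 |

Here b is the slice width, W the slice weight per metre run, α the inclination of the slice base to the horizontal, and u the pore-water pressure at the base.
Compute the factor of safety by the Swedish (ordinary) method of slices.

FS = 3.53

Ordinary method of slices: FS = Σ[c'·Δl_i + (W_i cosα_i − u_i·Δl_i)·tanφ'] / Σ W_i sinα_i, with Δl_i = b_i / cosα_i.
Slice 1: Δl = 2.8/cos(-7.0°) = 2.821 m; N'_1 = 49·cos(-7.0°) − 1·2.821 = 45.8; c'Δl = 34.42; W sinα = -6.0
Slice 2: Δl = 2.3/cos3.3° = 2.304 m; N'_2 = 99·cos3.3° − 18·2.304 = 57.4; c'Δl = 28.11; W sinα = 5.7
Slice 3: Δl = 1.6/cos11.3° = 1.632 m; N'_3 = 92·cos11.3° − 5·1.632 = 82.1; c'Δl = 19.91; W sinα = 18.0
Slice 4: Δl = 1.3/cos17.3° = 1.362 m; N'_4 = 70·cos17.3° − 10·1.362 = 53.2; c'Δl = 16.61; W sinα = 20.8
Slice 5: Δl = 2.6/cos25.8° = 2.888 m; N'_5 = 106·cos25.8° − 13·2.888 = 57.9; c'Δl = 35.23; W sinα = 46.1
Slice 6: Δl = 2.2/cos37.2° = 2.762 m; N'_6 = 35·cos37.2° − 4·2.762 = 16.8; c'Δl = 33.70; W sinα = 21.2
Σc'Δl = 168.0 kN/m; ΣN' = 313.2 kN/m; ΣW sinα = 105.9 kN/m
Resisting = 168.0 + 313.2·tan33.3° = 168.0 + 205.7 = 373.7 kN/m
FS = 373.7 / 105.9 = 3.530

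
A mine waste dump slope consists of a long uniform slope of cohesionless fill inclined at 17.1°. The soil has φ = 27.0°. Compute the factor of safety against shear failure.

FS = 1.66

For a dry cohesionless infinite slope the factor of safety is FS = tanφ / tanβ.
FS = tan27.0° / tan17.1° = 0.5095 / 0.3076 = 1.656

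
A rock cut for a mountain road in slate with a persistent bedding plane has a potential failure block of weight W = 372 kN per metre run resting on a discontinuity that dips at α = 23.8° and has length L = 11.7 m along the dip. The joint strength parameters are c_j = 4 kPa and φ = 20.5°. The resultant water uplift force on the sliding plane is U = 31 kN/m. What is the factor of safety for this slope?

Resolving the block weight along and normal to the plane and applying the Mohr–Coulomb strength on the joint:
N' = W cosα − U = 372·cos23.8° − 31 = 309.4 kN/m
Driving force T = W sinα = 372·sin23.8° = 150.1 kN/m
Resisting force R = c_j·L + N'·tanφ = 4·11.7 + 309.4·tan20.5° = 46.8 + 115.7 = 162.5 kN/m
FS = R / T = 162.5 / 150.1 = 1.082

FS = 1.08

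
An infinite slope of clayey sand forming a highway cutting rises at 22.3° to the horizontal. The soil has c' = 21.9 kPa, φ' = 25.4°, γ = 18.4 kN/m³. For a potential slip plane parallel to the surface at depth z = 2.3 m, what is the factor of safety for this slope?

For an infinite slope with a slip plane parallel to the surface (no pore pressure): FS = [c' + γz cos²β tanφ'] / [γz sinβ cosβ].
γz = 18.4·2.3 = 42.32 kN/m²
Numerator = 21.9 + 42.32·cos²22.3°·tan25.4° = 21.9 + 42.32·0.8560·0.4748 = 39.102 kPa
Denominator = 42.32·sin22.3°·cos22.3° = 42.32·0.3795·0.9252 = 14.858 kPa
FS = 39.102 / 14.858 = 2.632

FS = 2.63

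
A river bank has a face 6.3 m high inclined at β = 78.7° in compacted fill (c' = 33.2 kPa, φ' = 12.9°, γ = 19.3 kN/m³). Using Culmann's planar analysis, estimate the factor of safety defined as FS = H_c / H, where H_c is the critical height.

FS = 1.77

H_c = (4c'/γ) · sinβ cosφ' / [1 − cos(β − φ')]
    = (4·33.2/19.3) · sin78.7°·cos12.9° / [1 − cos65.8°]
    = 6.881 · 0.9559 / 0.5901 = 11.15 m
FS = H_c / H = 11.15 / 6.3 = 1.769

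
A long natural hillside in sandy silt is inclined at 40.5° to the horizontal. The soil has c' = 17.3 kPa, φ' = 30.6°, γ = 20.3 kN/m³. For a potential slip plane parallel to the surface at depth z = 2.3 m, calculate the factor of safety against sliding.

FS = 1.44

For an infinite slope with a slip plane parallel to the surface (no pore pressure): FS = [c' + γz cos²β tanφ'] / [γz sinβ cosβ].
γz = 20.3·2.3 = 46.69 kN/m²
Numerator = 17.3 + 46.69·cos²40.5°·tan30.6° = 17.3 + 46.69·0.5782·0.5914 = 33.266 kPa
Denominator = 46.69·sin40.5°·cos40.5° = 46.69·0.6494·0.7604 = 23.058 kPa
FS = 33.266 / 23.058 = 1.443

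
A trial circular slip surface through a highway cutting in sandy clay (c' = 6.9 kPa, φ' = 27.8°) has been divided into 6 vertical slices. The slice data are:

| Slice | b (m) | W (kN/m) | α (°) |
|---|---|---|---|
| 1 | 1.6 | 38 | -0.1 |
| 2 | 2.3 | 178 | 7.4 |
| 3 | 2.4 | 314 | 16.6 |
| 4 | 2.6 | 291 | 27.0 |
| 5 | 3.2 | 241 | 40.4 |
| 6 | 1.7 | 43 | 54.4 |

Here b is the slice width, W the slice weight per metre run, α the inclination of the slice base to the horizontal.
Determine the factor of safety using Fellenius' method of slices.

Ordinary method of slices: FS = Σ[c'·Δl_i + (W_i cosα_i)·tanφ'] / Σ W_i sinα_i, with Δl_i = b_i / cosα_i.
Slice 1: Δl = 1.6/cos(-0.1°) = 1.600 m; N'_1 = 38·cos(-0.1°) = 38.0; c'Δl = 11.04; W sinα = -0.1
Slice 2: Δl = 2.3/cos7.4° = 2.319 m; N'_2 = 178·cos7.4° = 176.5; c'Δl = 16.00; W sinα = 22.9
Slice 3: Δl = 2.4/cos16.6° = 2.504 m; N'_3 = 314·cos16.6° = 300.9; c'Δl = 17.28; W sinα = 89.7
Slice 4: Δl = 2.6/cos27.0° = 2.918 m; N'_4 = 291·cos27.0° = 259.3; c'Δl = 20.13; W sinα = 132.1
Slice 5: Δl = 3.2/cos40.4° = 4.202 m; N'_5 = 241·cos40.4° = 183.5; c'Δl = 28.99; W sinα = 156.2
Slice 6: Δl = 1.7/cos54.4° = 2.920 m; N'_6 = 43·cos54.4° = 25.0; c'Δl = 20.15; W sinα = 35.0
Σc'Δl = 113.6 kN/m; ΣN' = 983.3 kN/m; ΣW sinα = 435.8 kN/m
Resisting = 113.6 + 983.3·tan27.8° = 113.6 + 518.4 = 632.0 kN/m
FS = 632.0 / 435.8 = 1.450

FS = 1.45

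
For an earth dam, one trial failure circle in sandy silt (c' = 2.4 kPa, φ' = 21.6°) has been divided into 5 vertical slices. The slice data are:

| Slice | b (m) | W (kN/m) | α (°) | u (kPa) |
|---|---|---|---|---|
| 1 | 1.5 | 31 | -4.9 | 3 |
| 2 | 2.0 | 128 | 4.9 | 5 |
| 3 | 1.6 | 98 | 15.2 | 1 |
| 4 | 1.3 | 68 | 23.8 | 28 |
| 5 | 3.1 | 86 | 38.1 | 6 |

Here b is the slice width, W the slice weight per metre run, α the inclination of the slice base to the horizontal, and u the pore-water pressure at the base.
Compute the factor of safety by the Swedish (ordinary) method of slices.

FS = 1.27

Ordinary method of slices: FS = Σ[c'·Δl_i + (W_i cosα_i − u_i·Δl_i)·tanφ'] / Σ W_i sinα_i, with Δl_i = b_i / cosα_i.
Slice 1: Δl = 1.5/cos(-4.9°) = 1.506 m; N'_1 = 31·cos(-4.9°) − 3·1.506 = 26.4; c'Δl = 3.61; W sinα = -2.6
Slice 2: Δl = 2.0/cos4.9° = 2.007 m; N'_2 = 128·cos4.9° − 5·2.007 = 117.5; c'Δl = 4.82; W sinα = 10.9
Slice 3: Δl = 1.6/cos15.2° = 1.658 m; N'_3 = 98·cos15.2° − 1·1.658 = 92.9; c'Δl = 3.98; W sinα = 25.7
Slice 4: Δl = 1.3/cos23.8° = 1.421 m; N'_4 = 68·cos23.8° − 28·1.421 = 22.4; c'Δl = 3.41; W sinα = 27.4
Slice 5: Δl = 3.1/cos38.1° = 3.939 m; N'_5 = 86·cos38.1° − 6·3.939 = 44.0; c'Δl = 9.45; W sinα = 53.1
Σc'Δl = 25.3 kN/m; ΣN' = 303.3 kN/m; ΣW sinα = 114.5 kN/m
Resisting = 25.3 + 303.3·tan21.6° = 25.3 + 120.1 = 145.3 kN/m
FS = 145.3 / 114.5 = 1.270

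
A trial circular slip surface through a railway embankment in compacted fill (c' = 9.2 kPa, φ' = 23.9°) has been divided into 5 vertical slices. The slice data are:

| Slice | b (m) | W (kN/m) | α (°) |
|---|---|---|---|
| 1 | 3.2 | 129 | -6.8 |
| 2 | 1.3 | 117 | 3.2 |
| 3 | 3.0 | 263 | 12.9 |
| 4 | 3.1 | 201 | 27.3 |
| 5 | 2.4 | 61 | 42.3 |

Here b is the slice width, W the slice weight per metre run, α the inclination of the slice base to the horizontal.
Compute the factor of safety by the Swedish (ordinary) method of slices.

FS = 2.47

Ordinary method of slices: FS = Σ[c'·Δl_i + (W_i cosα_i)·tanφ'] / Σ W_i sinα_i, with Δl_i = b_i / cosα_i.
Slice 1: Δl = 3.2/cos(-6.8°) = 3.223 m; N'_1 = 129·cos(-6.8°) = 128.1; c'Δl = 29.65; W sinα = -15.3
Slice 2: Δl = 1.3/cos3.2° = 1.302 m; N'_2 = 117·cos3.2° = 116.8; c'Δl = 11.98; W sinα = 6.5
Slice 3: Δl = 3.0/cos12.9° = 3.078 m; N'_3 = 263·cos12.9° = 256.4; c'Δl = 28.31; W sinα = 58.7
Slice 4: Δl = 3.1/cos27.3° = 3.489 m; N'_4 = 201·cos27.3° = 178.6; c'Δl = 32.09; W sinα = 92.2
Slice 5: Δl = 2.4/cos42.3° = 3.245 m; N'_5 = 61·cos42.3° = 45.1; c'Δl = 29.85; W sinα = 41.1
Σc'Δl = 131.9 kN/m; ΣN' = 725.0 kN/m; ΣW sinα = 183.2 kN/m
Resisting = 131.9 + 725.0·tan23.9° = 131.9 + 321.3 = 453.2 kN/m
FS = 453.2 / 183.2 = 2.473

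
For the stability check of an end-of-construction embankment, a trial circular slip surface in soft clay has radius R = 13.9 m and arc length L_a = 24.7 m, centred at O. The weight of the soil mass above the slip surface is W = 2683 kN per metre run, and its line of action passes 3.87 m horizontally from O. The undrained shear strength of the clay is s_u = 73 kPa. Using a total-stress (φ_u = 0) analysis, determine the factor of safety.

FS = 2.41

Taking moments about the centre O, the resisting moment is provided by the undrained shear strength acting along the arc:
M_R = s_u·L_a·R = 73·24.70·13.9 = 25063.1 kN·m/m
M_D = W·d = 2683·3.87 = 10383.2 kN·m/m
FS = M_R / M_D = 25063.1 / 10383.2 = 2.414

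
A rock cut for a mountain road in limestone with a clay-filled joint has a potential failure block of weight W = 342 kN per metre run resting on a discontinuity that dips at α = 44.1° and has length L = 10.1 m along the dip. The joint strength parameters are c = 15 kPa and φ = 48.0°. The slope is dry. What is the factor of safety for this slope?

Resolving the block weight along and normal to the plane and applying the Mohr–Coulomb strength on the joint:
N' = W cosα = 342·cos44.1° = 245.6 kN/m
Driving force T = W sinα = 342·sin44.1° = 238.0 kN/m
Resisting force R = c·L + N'·tanφ = 15·10.1 + 245.6·tan48.0° = 151.5 + 272.8 = 424.3 kN/m
FS = R / T = 424.3 / 238.0 = 1.783

FS = 1.78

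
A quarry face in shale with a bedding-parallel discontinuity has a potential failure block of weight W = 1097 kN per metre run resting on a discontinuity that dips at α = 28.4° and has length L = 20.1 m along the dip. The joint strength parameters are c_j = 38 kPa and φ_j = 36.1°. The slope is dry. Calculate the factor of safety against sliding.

Resolving the block weight along and normal to the plane and applying the Mohr–Coulomb strength on the joint:
N' = W cosα = 1097·cos28.4° = 965.0 kN/m
Driving force T = W sinα = 1097·sin28.4° = 521.8 kN/m
Resisting force R = c_j·L + N'·tanφ_j = 38·20.1 + 965.0·tan36.1° = 763.8 + 703.7 = 1467.5 kN/m
FS = R / T = 1467.5 / 521.8 = 2.813

FS = 2.81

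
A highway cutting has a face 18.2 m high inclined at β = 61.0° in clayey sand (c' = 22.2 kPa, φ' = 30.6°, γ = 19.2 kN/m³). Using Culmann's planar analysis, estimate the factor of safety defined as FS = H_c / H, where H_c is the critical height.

FS = 1.39

H_c = (4c'/γ) · sinβ cosφ' / [1 − cos(β − φ')]
    = (4·22.2/19.2) · sin61.0°·cos30.6° / [1 − cos30.4°]
    = 4.625 · 0.7528 / 0.1375 = 25.32 m
FS = H_c / H = 25.32 / 18.2 = 1.391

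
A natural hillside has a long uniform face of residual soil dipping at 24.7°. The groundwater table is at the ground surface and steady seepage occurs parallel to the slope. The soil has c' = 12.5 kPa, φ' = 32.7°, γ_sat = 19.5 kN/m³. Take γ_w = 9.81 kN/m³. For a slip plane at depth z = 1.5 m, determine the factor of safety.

With seepage parallel to the slope and the water table at the surface, the effective normal stress on the slip plane uses the buoyant unit weight γ' = γ_sat − γ_w while the driving shear stress uses γ_sat:
FS = [c' + γ' z cos²β tanφ'] / [γ_sat z sinβ cosβ]
γ' = 19.5 − 9.81 = 9.69 kN/m³
Numerator = 12.5 + 9.69·1.5·cos²24.7°·tan32.7° = 12.5 + 9.69·1.5·0.8254·0.6420 = 20.202 kPa
Denominator = 19.5·1.5·sin24.7°·cos24.7° = 19.5·1.5·0.4179·0.9085 = 11.104 kPa
FS = 20.202 / 11.104 = 1.819

FS = 1.82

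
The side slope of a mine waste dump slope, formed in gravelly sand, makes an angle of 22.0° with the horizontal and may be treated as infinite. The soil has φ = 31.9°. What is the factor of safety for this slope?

For a dry cohesionless infinite slope the factor of safety is FS = tanφ / tanβ.
FS = tan31.9° / tan22.0° = 0.6224 / 0.4040 = 1.541

FS = 1.54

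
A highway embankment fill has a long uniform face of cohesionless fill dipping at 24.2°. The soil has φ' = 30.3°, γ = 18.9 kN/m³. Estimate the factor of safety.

For a dry cohesionless infinite slope the factor of safety is FS = tanφ' / tanβ.
FS = tan30.3° / tan24.2° = 0.5844 / 0.4494 = 1.300

FS = 1.30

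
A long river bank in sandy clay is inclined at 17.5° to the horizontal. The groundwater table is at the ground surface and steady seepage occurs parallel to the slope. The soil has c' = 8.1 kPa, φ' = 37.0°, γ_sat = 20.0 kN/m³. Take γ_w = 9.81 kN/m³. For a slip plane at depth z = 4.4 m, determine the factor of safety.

FS = 1.54

With seepage parallel to the slope and the water table at the surface, the effective normal stress on the slip plane uses the buoyant unit weight γ' = γ_sat − γ_w while the driving shear stress uses γ_sat:
FS = [c' + γ' z cos²β tanφ'] / [γ_sat z sinβ cosβ]
γ' = 20.0 − 9.81 = 10.19 kN/m³
Numerator = 8.1 + 10.19·4.4·cos²17.5°·tan37.0° = 8.1 + 10.19·4.4·0.9096·0.7536 = 38.831 kPa
Denominator = 20.0·4.4·sin17.5°·cos17.5° = 20.0·4.4·0.3007·0.9537 = 25.237 kPa
FS = 38.831 / 25.237 = 1.539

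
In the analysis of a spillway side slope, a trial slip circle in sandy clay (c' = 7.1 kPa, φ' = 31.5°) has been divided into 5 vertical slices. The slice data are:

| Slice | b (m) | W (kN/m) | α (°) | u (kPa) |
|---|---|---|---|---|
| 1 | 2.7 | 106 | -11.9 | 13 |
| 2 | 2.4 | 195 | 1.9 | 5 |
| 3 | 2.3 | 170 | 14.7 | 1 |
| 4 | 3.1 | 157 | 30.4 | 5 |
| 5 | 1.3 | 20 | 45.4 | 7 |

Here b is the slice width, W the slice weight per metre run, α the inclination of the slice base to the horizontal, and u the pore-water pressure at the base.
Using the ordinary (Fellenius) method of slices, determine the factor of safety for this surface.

Ordinary method of slices: FS = Σ[c'·Δl_i + (W_i cosα_i − u_i·Δl_i)·tanφ'] / Σ W_i sinα_i, with Δl_i = b_i / cosα_i.
Slice 1: Δl = 2.7/cos(-11.9°) = 2.759 m; N'_1 = 106·cos(-11.9°) − 13·2.759 = 67.9; c'Δl = 19.59; W sinα = -21.9
Slice 2: Δl = 2.4/cos1.9° = 2.401 m; N'_2 = 195·cos1.9° − 5·2.401 = 182.9; c'Δl = 17.05; W sinα = 6.5
Slice 3: Δl = 2.3/cos14.7° = 2.378 m; N'_3 = 170·cos14.7° − 1·2.378 = 162.1; c'Δl = 16.88; W sinα = 43.1
Slice 4: Δl = 3.1/cos30.4° = 3.594 m; N'_4 = 157·cos30.4° − 5·3.594 = 117.4; c'Δl = 25.52; W sinα = 79.4
Slice 5: Δl = 1.3/cos45.4° = 1.851 m; N'_5 = 20·cos45.4° − 7·1.851 = 1.1; c'Δl = 13.15; W sinα = 14.2
Σc'Δl = 92.2 kN/m; ΣN' = 531.3 kN/m; ΣW sinα = 121.4 kN/m
Resisting = 92.2 + 531.3·tan31.5° = 92.2 + 325.6 = 417.8 kN/m
FS = 417.8 / 121.4 = 3.440

FS = 3.44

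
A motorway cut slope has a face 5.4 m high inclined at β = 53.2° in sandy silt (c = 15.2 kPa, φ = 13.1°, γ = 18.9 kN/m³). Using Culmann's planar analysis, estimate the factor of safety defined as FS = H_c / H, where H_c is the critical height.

FS = 1.98

H_c = (4c/γ) · sinβ cosφ / [1 − cos(β − φ)]
    = (4·15.2/18.9) · sin53.2°·cos13.1° / [1 − cos40.1°]
    = 3.217 · 0.7799 / 0.2351 = 10.67 m
FS = H_c / H = 10.67 / 5.4 = 1.976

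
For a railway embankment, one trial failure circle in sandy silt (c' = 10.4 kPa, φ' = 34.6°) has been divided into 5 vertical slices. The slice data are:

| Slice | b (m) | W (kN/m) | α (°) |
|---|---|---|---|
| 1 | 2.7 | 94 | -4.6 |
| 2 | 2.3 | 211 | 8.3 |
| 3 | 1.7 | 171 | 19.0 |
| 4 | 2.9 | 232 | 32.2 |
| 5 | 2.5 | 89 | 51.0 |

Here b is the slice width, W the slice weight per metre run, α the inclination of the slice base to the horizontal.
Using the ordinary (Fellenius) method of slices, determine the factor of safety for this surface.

Ordinary method of slices: FS = Σ[c'·Δl_i + (W_i cosα_i)·tanφ'] / Σ W_i sinα_i, with Δl_i = b_i / cosα_i.
Slice 1: Δl = 2.7/cos(-4.6°) = 2.709 m; N'_1 = 94·cos(-4.6°) = 93.7; c'Δl = 28.17; W sinα = -7.5
Slice 2: Δl = 2.3/cos8.3° = 2.324 m; N'_2 = 211·cos8.3° = 208.8; c'Δl = 24.17; W sinα = 30.5
Slice 3: Δl = 1.7/cos19.0° = 1.798 m; N'_3 = 171·cos19.0° = 161.7; c'Δl = 18.70; W sinα = 55.7
Slice 4: Δl = 2.9/cos32.2° = 3.427 m; N'_4 = 232·cos32.2° = 196.3; c'Δl = 35.64; W sinα = 123.6
Slice 5: Δl = 2.5/cos51.0° = 3.973 m; N'_5 = 89·cos51.0° = 56.0; c'Δl = 41.31; W sinα = 69.2
Σc'Δl = 148.0 kN/m; ΣN' = 716.5 kN/m; ΣW sinα = 271.4 kN/m
Resisting = 148.0 + 716.5·tan34.6° = 148.0 + 494.3 = 642.3 kN/m
FS = 642.3 / 271.4 = 2.367

FS = 2.37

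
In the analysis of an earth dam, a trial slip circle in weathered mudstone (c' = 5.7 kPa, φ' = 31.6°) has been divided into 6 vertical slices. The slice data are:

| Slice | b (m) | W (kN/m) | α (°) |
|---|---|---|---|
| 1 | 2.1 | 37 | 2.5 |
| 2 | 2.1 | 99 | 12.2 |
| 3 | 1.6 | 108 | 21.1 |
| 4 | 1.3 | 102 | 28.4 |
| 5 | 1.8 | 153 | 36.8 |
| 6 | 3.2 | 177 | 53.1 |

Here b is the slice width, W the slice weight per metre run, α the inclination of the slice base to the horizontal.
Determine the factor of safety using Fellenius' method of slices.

Ordinary method of slices: FS = Σ[c'·Δl_i + (W_i cosα_i)·tanφ'] / Σ W_i sinα_i, with Δl_i = b_i / cosα_i.
Slice 1: Δl = 2.1/cos2.5° = 2.102 m; N'_1 = 37·cos2.5° = 37.0; c'Δl = 11.98; W sinα = 1.6
Slice 2: Δl = 2.1/cos12.2° = 2.149 m; N'_2 = 99·cos12.2° = 96.8; c'Δl = 12.25; W sinα = 20.9
Slice 3: Δl = 1.6/cos21.1° = 1.715 m; N'_3 = 108·cos21.1° = 100.8; c'Δl = 9.78; W sinα = 38.9
Slice 4: Δl = 1.3/cos28.4° = 1.478 m; N'_4 = 102·cos28.4° = 89.7; c'Δl = 8.42; W sinα = 48.5
Slice 5: Δl = 1.8/cos36.8° = 2.248 m; N'_5 = 153·cos36.8° = 122.5; c'Δl = 12.81; W sinα = 91.7
Slice 6: Δl = 3.2/cos53.1° = 5.330 m; N'_6 = 177·cos53.1° = 106.3; c'Δl = 30.38; W sinα = 141.5
Σc'Δl = 85.6 kN/m; ΣN' = 553.0 kN/m; ΣW sinα = 343.1 kN/m
Resisting = 85.6 + 553.0·tan31.6° = 85.6 + 340.2 = 425.8 kN/m
FS = 425.8 / 343.1 = 1.241

FS = 1.24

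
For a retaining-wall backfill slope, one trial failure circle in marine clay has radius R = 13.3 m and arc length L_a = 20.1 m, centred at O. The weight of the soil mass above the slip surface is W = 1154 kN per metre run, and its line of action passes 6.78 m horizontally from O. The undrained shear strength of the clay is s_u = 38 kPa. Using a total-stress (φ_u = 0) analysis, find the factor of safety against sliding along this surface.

FS = 1.30

Taking moments about the centre O, the resisting moment is provided by the undrained shear strength acting along the arc:
M_R = s_u·L_a·R = 38·20.10·13.3 = 10158.5 kN·m/m
M_D = W·d = 1154·6.78 = 7824.1 kN·m/m
FS = M_R / M_D = 10158.5 / 7824.1 = 1.298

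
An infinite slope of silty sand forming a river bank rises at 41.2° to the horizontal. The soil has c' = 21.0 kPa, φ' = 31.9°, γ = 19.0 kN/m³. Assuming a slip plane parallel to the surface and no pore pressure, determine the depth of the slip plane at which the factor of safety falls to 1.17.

Setting FS = 1.17 in FS = [c' + γz cos²β tanφ'] / [γz sinβ cosβ] and solving for z:
z = c' / [γ cosβ (FS·sinβ − cosβ·tanφ')]
  = 21.0 / [19.0·cos41.2°·(1.17·sin41.2° − cos41.2°·tan31.9°)]
  = 21.0 / [19.0·0.7524·(1.17·0.6587 − 0.7524·0.6224)]
  = 21.0 / 4.3221 = 4.859 m

z = 4.86 m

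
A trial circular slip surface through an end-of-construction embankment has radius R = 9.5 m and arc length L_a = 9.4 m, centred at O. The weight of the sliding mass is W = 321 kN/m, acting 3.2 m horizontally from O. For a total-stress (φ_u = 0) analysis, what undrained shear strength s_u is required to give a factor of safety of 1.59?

s_u = 18.3 kPa

FS = s_u·L_a·R / (W·d), so s_u = FS·W·d / (L_a·R).
s_u = 1.59·321·3.2 / (9.40·9.5) = 1633.2 / 89.30 = 18.29 kPa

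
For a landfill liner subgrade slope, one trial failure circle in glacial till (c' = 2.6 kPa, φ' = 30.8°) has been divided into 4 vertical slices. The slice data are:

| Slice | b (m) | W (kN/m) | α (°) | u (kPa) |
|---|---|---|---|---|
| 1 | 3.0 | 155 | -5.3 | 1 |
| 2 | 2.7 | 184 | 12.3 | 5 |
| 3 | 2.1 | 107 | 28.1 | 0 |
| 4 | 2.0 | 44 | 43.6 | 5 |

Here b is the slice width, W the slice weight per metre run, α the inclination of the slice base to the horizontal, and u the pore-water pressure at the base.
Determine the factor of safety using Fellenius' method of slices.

FS = 2.69

Ordinary method of slices: FS = Σ[c'·Δl_i + (W_i cosα_i − u_i·Δl_i)·tanφ'] / Σ W_i sinα_i, with Δl_i = b_i / cosα_i.
Slice 1: Δl = 3.0/cos(-5.3°) = 3.013 m; N'_1 = 155·cos(-5.3°) − 1·3.013 = 151.3; c'Δl = 7.83; W sinα = -14.3
Slice 2: Δl = 2.7/cos12.3° = 2.763 m; N'_2 = 184·cos12.3° − 5·2.763 = 166.0; c'Δl = 7.18; W sinα = 39.2
Slice 3: Δl = 2.1/cos28.1° = 2.381 m; N'_3 = 107·cos28.1° − 0·2.381 = 94.4; c'Δl = 6.19; W sinα = 50.4
Slice 4: Δl = 2.0/cos43.6° = 2.762 m; N'_4 = 44·cos43.6° − 5·2.762 = 18.1; c'Δl = 7.18; W sinα = 30.3
Σc'Δl = 28.4 kN/m; ΣN' = 429.7 kN/m; ΣW sinα = 105.6 kN/m
Resisting = 28.4 + 429.7·tan30.8° = 28.4 + 256.2 = 284.6 kN/m
FS = 284.6 / 105.6 = 2.694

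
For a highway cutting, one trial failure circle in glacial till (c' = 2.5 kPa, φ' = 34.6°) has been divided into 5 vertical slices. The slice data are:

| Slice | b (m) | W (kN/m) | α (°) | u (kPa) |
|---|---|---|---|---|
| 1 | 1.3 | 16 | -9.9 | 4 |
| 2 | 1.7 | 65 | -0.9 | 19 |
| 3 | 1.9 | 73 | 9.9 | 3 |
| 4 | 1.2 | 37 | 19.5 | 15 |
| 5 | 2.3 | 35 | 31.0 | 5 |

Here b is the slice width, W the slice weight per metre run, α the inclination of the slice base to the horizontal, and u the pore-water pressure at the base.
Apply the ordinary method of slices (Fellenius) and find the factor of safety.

Ordinary method of slices: FS = Σ[c'·Δl_i + (W_i cosα_i − u_i·Δl_i)·tanφ'] / Σ W_i sinα_i, with Δl_i = b_i / cosα_i.
Slice 1: Δl = 1.3/cos(-9.9°) = 1.320 m; N'_1 = 16·cos(-9.9°) − 4·1.320 = 10.5; c'Δl = 3.30; W sinα = -2.8
Slice 2: Δl = 1.7/cos(-0.9°) = 1.700 m; N'_2 = 65·cos(-0.9°) − 19·1.700 = 32.7; c'Δl = 4.25; W sinα = -1.0
Slice 3: Δl = 1.9/cos9.9° = 1.929 m; N'_3 = 73·cos9.9° − 3·1.929 = 66.1; c'Δl = 4.82; W sinα = 12.6
Slice 4: Δl = 1.2/cos19.5° = 1.273 m; N'_4 = 37·cos19.5° − 15·1.273 = 15.8; c'Δl = 3.18; W sinα = 12.4
Slice 5: Δl = 2.3/cos31.0° = 2.683 m; N'_5 = 35·cos31.0° − 5·2.683 = 16.6; c'Δl = 6.71; W sinα = 18.0
Σc'Δl = 22.3 kN/m; ΣN' = 141.7 kN/m; ΣW sinα = 39.2 kN/m
Resisting = 22.3 + 141.7·tan34.6° = 22.3 + 97.7 = 120.0 kN/m
FS = 120.0 / 39.2 = 3.064

FS = 3.06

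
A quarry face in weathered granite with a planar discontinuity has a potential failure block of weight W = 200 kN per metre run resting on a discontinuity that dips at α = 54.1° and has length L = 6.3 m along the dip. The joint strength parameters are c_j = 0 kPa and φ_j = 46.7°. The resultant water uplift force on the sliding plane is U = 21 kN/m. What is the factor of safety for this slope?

FS = 0.63

Resolving the block weight along and normal to the plane and applying the Mohr–Coulomb strength on the joint:
N' = W cosα − U = 200·cos54.1° − 21 = 96.3 kN/m
Driving force T = W sinα = 200·sin54.1° = 162.0 kN/m
Resisting force R = c_j·L + N'·tanφ_j = 0·6.3 + 96.3·tan46.7° = 0.0 + 102.2 = 102.2 kN/m
FS = R / T = 102.2 / 162.0 = 0.631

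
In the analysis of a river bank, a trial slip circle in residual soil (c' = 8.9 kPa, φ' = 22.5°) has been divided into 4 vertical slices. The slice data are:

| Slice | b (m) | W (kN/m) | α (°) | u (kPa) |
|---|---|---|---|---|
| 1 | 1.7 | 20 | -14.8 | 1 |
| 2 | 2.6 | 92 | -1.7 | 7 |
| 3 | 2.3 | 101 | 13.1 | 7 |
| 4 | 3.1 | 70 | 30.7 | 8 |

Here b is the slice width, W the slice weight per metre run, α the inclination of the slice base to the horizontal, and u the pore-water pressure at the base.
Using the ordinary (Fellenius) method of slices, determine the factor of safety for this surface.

Ordinary method of slices: FS = Σ[c'·Δl_i + (W_i cosα_i − u_i·Δl_i)·tanφ'] / Σ W_i sinα_i, with Δl_i = b_i / cosα_i.
Slice 1: Δl = 1.7/cos(-14.8°) = 1.758 m; N'_1 = 20·cos(-14.8°) − 1·1.758 = 17.6; c'Δl = 15.65; W sinα = -5.1
Slice 2: Δl = 2.6/cos(-1.7°) = 2.601 m; N'_2 = 92·cos(-1.7°) − 7·2.601 = 73.8; c'Δl = 23.15; W sinα = -2.7
Slice 3: Δl = 2.3/cos13.1° = 2.361 m; N'_3 = 101·cos13.1° − 7·2.361 = 81.8; c'Δl = 21.02; W sinα = 22.9
Slice 4: Δl = 3.1/cos30.7° = 3.605 m; N'_4 = 70·cos30.7° − 8·3.605 = 31.3; c'Δl = 32.09; W sinα = 35.7
Σc'Δl = 91.9 kN/m; ΣN' = 204.5 kN/m; ΣW sinα = 50.8 kN/m
Resisting = 91.9 + 204.5·tan22.5° = 91.9 + 84.7 = 176.6 kN/m
FS = 176.6 / 50.8 = 3.477

FS = 3.48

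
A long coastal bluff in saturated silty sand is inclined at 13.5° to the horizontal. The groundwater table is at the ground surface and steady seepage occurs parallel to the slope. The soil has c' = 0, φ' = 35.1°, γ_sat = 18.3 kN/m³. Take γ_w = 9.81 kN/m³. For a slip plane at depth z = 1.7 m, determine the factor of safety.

FS = 1.36

With seepage parallel to the slope and the water table at the surface, the effective normal stress on the slip plane uses the buoyant unit weight γ' = γ_sat − γ_w while the driving shear stress uses γ_sat:
FS = [c' + γ' z cos²β tanφ'] / [γ_sat z sinβ cosβ]
(For c' = 0 this reduces to FS = (γ'/γ_sat)·tanφ'/tanβ.)
γ' = 18.3 − 9.81 = 8.49 kN/m³
Numerator = 0.0 + 8.49·1.7·cos²13.5°·tan35.1° = 0.0 + 8.49·1.7·0.9455·0.7028 = 9.591 kPa
Denominator = 18.3·1.7·sin13.5°·cos13.5° = 18.3·1.7·0.2334·0.9724 = 7.062 kPa
FS = 9.591 / 7.062 = 1.358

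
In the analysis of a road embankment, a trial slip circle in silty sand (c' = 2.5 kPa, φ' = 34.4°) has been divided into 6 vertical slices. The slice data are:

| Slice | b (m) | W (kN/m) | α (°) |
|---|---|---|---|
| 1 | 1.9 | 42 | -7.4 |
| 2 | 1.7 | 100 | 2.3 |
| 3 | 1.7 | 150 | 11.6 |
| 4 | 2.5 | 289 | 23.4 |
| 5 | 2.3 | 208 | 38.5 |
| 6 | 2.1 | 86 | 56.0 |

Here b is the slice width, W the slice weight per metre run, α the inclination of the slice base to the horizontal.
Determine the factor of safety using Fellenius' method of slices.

FS = 1.63

Ordinary method of slices: FS = Σ[c'·Δl_i + (W_i cosα_i)·tanφ'] / Σ W_i sinα_i, with Δl_i = b_i / cosα_i.
Slice 1: Δl = 1.9/cos(-7.4°) = 1.916 m; N'_1 = 42·cos(-7.4°) = 41.7; c'Δl = 4.79; W sinα = -5.4
Slice 2: Δl = 1.7/cos2.3° = 1.701 m; N'_2 = 100·cos2.3° = 99.9; c'Δl = 4.25; W sinα = 4.0
Slice 3: Δl = 1.7/cos11.6° = 1.735 m; N'_3 = 150·cos11.6° = 146.9; c'Δl = 4.34; W sinα = 30.2
Slice 4: Δl = 2.5/cos23.4° = 2.724 m; N'_4 = 289·cos23.4° = 265.2; c'Δl = 6.81; W sinα = 114.8
Slice 5: Δl = 2.3/cos38.5° = 2.939 m; N'_5 = 208·cos38.5° = 162.8; c'Δl = 7.35; W sinα = 129.5
Slice 6: Δl = 2.1/cos56.0° = 3.755 m; N'_6 = 86·cos56.0° = 48.1; c'Δl = 9.39; W sinα = 71.3
Σc'Δl = 36.9 kN/m; ΣN' = 764.6 kN/m; ΣW sinα = 344.3 kN/m
Resisting = 36.9 + 764.6·tan34.4° = 36.9 + 523.5 = 560.5 kN/m
FS = 560.5 / 344.3 = 1.628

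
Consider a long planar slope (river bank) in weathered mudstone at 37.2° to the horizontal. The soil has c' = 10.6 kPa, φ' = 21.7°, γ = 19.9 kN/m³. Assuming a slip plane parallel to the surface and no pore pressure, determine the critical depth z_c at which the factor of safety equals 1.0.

Setting FS = 1.00 in FS = [c' + γz cos²β tanφ'] / [γz sinβ cosβ] and solving for z:
z = c' / [γ cosβ (FS·sinβ − cosβ·tanφ')]
  = 10.6 / [19.9·cos37.2°·(1.00·sin37.2° − cos37.2°·tan21.7°)]
  = 10.6 / [19.9·0.7965·(1.00·0.6046 − 0.7965·0.3979)]
  = 10.6 / 4.5591 = 2.325 m

z_c = 2.33 m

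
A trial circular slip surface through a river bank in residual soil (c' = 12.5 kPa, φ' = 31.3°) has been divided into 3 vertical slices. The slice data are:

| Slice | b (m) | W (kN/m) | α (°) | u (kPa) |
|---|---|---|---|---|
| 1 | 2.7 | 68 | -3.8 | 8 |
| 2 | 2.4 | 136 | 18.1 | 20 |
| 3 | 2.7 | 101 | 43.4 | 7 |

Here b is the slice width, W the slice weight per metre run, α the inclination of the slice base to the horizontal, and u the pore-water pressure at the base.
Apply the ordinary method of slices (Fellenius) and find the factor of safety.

FS = 2.02

Ordinary method of slices: FS = Σ[c'·Δl_i + (W_i cosα_i − u_i·Δl_i)·tanφ'] / Σ W_i sinα_i, with Δl_i = b_i / cosα_i.
Slice 1: Δl = 2.7/cos(-3.8°) = 2.706 m; N'_1 = 68·cos(-3.8°) − 8·2.706 = 46.2; c'Δl = 33.82; W sinα = -4.5
Slice 2: Δl = 2.4/cos18.1° = 2.525 m; N'_2 = 136·cos18.1° − 20·2.525 = 78.8; c'Δl = 31.56; W sinα = 42.3
Slice 3: Δl = 2.7/cos43.4° = 3.716 m; N'_3 = 101·cos43.4° − 7·3.716 = 47.4; c'Δl = 46.45; W sinα = 69.4
Σc'Δl = 111.8 kN/m; ΣN' = 172.3 kN/m; ΣW sinα = 107.1 kN/m
Resisting = 111.8 + 172.3·tan31.3° = 111.8 + 104.8 = 216.6 kN/m
FS = 216.6 / 107.1 = 2.022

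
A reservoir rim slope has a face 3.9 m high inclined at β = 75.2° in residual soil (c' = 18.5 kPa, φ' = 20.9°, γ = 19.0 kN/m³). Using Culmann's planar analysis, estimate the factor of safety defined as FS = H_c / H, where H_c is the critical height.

H_c = (4c'/γ) · sinβ cosφ' / [1 − cos(β − φ')]
    = (4·18.5/19.0) · sin75.2°·cos20.9° / [1 − cos54.3°]
    = 3.895 · 0.9032 / 0.4165 = 8.45 m
FS = H_c / H = 8.45 / 3.9 = 2.166

FS = 2.17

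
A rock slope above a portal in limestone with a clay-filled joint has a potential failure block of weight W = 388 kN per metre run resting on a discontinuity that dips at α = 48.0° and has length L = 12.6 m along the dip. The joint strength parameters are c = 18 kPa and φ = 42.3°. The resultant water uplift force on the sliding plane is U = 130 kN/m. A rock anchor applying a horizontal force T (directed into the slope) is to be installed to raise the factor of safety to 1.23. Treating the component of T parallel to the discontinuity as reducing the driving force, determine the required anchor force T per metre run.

Resolving forces along and normal to the sliding plane, with the horizontal anchor force T adding T·sinα to the effective normal force and T·cosα acting up the plane against the driving force:
FS = [cL + (W cosα − U + T sinα) tanφ] / [W sinα − T cosα]
Without the anchor: N' = 129.6 kN/m, driving T_d = 288.3 kN/m, resisting R = 18·12.6 + 129.6·tan42.3° = 344.7 kN/m, FS = 1.20.
Setting FS = 1.23 and solving for T:
1.23·(288.3 − T cos48.0°) = 344.7 + T sin48.0°·tan42.3°
T·(sin48.0°·tan42.3° + 1.23·cos48.0°) = 1.23·288.3 − 344.7
T·(0.7431·0.9099 + 1.23·0.6691) = 354.7 − 344.7 = 9.9
T·1.4992 = 9.9
T = 6.6 kN/m

T = 7 kN/m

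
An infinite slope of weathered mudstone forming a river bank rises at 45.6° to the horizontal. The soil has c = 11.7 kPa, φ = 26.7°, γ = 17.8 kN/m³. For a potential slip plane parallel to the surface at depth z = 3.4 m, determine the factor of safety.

FS = 0.88

For an infinite slope with a slip plane parallel to the surface (no pore pressure): FS = [c + γz cos²β tanφ] / [γz sinβ cosβ].
γz = 17.8·3.4 = 60.52 kN/m²
Numerator = 11.7 + 60.52·cos²45.6°·tan26.7° = 11.7 + 60.52·0.4895·0.5029 = 26.600 kPa
Denominator = 60.52·sin45.6°·cos45.6° = 60.52·0.7145·0.6997 = 30.253 kPa
FS = 26.600 / 30.253 = 0.879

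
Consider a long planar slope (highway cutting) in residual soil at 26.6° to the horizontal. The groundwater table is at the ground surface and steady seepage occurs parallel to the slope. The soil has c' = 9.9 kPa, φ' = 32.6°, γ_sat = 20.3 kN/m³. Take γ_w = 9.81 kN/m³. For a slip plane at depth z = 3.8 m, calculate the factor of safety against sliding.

With seepage parallel to the slope and the water table at the surface, the effective normal stress on the slip plane uses the buoyant unit weight γ' = γ_sat − γ_w while the driving shear stress uses γ_sat:
FS = [c' + γ' z cos²β tanφ'] / [γ_sat z sinβ cosβ]
γ' = 20.3 − 9.81 = 10.49 kN/m³
Numerator = 9.9 + 10.49·3.8·cos²26.6°·tan32.6° = 9.9 + 10.49·3.8·0.7995·0.6395 = 30.282 kPa
Denominator = 20.3·3.8·sin26.6°·cos26.6° = 20.3·3.8·0.4478·0.8942 = 30.884 kPa
FS = 30.282 / 30.884 = 0.980

FS = 0.98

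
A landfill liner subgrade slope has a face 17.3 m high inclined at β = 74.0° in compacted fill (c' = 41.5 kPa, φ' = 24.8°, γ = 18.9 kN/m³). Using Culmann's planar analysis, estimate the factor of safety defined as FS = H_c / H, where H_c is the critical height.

FS = 1.28

H_c = (4c'/γ) · sinβ cosφ' / [1 − cos(β − φ')]
    = (4·41.5/18.9) · sin74.0°·cos24.8° / [1 − cos49.2°]
    = 8.783 · 0.8726 / 0.3466 = 22.11 m
FS = H_c / H = 22.11 / 17.3 = 1.278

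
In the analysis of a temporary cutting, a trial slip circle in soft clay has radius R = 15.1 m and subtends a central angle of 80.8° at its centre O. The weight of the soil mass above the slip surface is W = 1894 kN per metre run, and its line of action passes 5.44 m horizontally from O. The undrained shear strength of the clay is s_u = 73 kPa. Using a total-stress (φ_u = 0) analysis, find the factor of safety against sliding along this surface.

Taking moments about the centre O, the resisting moment is provided by the undrained shear strength acting along the arc:
Arc length L_a = R·θ = 15.1·(80.8°·π/180) = 15.1·1.4102 = 21.29 m
M_R = s_u·L_a·R = 73·21.29·15.1 = 23472.8 kN·m/m
M_D = W·d = 1894·5.44 = 10303.4 kN·m/m
FS = M_R / M_D = 23472.8 / 10303.4 = 2.278

FS = 2.28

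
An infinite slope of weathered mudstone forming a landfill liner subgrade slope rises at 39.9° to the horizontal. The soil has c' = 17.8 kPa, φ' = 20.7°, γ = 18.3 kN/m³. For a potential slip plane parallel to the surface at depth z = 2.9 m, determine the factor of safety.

For an infinite slope with a slip plane parallel to the surface (no pore pressure): FS = [c' + γz cos²β tanφ'] / [γz sinβ cosβ].
γz = 18.3·2.9 = 53.07 kN/m²
Numerator = 17.8 + 53.07·cos²39.9°·tan20.7° = 17.8 + 53.07·0.5885·0.3779 = 29.602 kPa
Denominator = 53.07·sin39.9°·cos39.9° = 53.07·0.6414·0.7672 = 26.116 kPa
FS = 29.602 / 26.116 = 1.134

FS = 1.13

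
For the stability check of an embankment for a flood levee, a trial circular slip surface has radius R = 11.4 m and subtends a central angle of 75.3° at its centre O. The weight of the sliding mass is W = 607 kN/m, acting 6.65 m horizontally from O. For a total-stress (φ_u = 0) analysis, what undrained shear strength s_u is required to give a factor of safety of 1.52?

FS = s_u·L_a·R / (W·d), so s_u = FS·W·d / (L_a·R).
Arc length L_a = R·θ = 11.4·(75.3°·π/180) = 11.4·1.3142 = 14.98 m
s_u = 1.52·607·6.65 / (14.98·11.4) = 6135.6 / 170.80 = 35.92 kPa

s_u = 35.9 kPa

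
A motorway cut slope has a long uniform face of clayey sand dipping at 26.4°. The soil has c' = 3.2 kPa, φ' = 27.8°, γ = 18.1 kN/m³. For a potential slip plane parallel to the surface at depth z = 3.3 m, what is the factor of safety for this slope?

FS = 1.20

For an infinite slope with a slip plane parallel to the surface (no pore pressure): FS = [c' + γz cos²β tanφ'] / [γz sinβ cosβ].
γz = 18.1·3.3 = 59.73 kN/m²
Numerator = 3.2 + 59.73·cos²26.4°·tan27.8° = 3.2 + 59.73·0.8023·0.5272 = 28.466 kPa
Denominator = 59.73·sin26.4°·cos26.4° = 59.73·0.4446·0.8957 = 23.788 kPa
FS = 28.466 / 23.788 = 1.197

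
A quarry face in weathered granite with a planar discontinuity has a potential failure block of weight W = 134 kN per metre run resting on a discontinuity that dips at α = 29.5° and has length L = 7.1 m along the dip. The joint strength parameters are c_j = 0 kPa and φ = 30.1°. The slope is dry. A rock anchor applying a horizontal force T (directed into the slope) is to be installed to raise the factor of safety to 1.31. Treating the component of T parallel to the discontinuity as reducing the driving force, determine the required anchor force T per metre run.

T = 13 kN/m

Resolving forces along and normal to the sliding plane, with the horizontal anchor force T adding T·sinα to the effective normal force and T·cosα acting up the plane against the driving force:
FS = [c_jL + (W cosα + T sinα) tanφ] / [W sinα − T cosα]
Without the anchor: N' = 116.6 kN/m, driving T_d = 66.0 kN/m, resisting R = 0·7.1 + 116.6·tan30.1° = 67.6 kN/m, FS = 1.02.
Setting FS = 1.31 and solving for T:
1.31·(66.0 − T cos29.5°) = 67.6 + T sin29.5°·tan30.1°
T·(sin29.5°·tan30.1° + 1.31·cos29.5°) = 1.31·66.0 − 67.6
T·(0.4924·0.5797 + 1.31·0.8704) = 86.4 − 67.6 = 18.8
T·1.4256 = 18.8
T = 13.2 kN/m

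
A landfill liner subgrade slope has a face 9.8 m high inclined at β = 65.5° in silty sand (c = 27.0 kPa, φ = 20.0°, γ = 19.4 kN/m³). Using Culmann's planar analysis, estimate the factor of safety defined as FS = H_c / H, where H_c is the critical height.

H_c = (4c/γ) · sinβ cosφ / [1 − cos(β − φ)]
    = (4·27.0/19.4) · sin65.5°·cos20.0° / [1 − cos45.5°]
    = 5.567 · 0.8551 / 0.2991 = 15.92 m
FS = H_c / H = 15.92 / 9.8 = 1.624

FS = 1.62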